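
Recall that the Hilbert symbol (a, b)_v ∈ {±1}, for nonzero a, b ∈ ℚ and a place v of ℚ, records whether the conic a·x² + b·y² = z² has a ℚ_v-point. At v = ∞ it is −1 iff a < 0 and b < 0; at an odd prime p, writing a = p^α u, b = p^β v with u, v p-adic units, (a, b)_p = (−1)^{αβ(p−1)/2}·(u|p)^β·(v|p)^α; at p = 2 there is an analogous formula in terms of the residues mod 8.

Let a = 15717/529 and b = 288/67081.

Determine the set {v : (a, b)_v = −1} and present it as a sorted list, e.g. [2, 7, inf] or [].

(a, b) ≡ (93, 2) mod (ℚ^×)²; places V = {2, 3, 7, 13, 23, 31, 37, ∞}.
(a,b)_∞: sgn(93)=+, sgn(2)=+, so +1.
(a,b)_7: α=0, u≡4; β=-2, v≡2 (mod 7); (4|7)=+1, (2|7)=+1; sign (−1)^0·+1^-2·+1^0 = +1.
(a,b)_23: α=-2, u≡8; β=0, v≡8 (mod 23); (8|23)=+1, (8|23)=+1; sign (−1)^0·+1^0·+1^-2 = +1.
(a,b)_13: α=2, u≡6; β=0, v≡2 (mod 13); (6|13)=-1, (2|13)=-1; sign (−1)^0·-1^0·-1^2 = +1.
(a,b)_3: α=1, u≡1; β=2, v≡2 (mod 3); (1|3)=+1, (2|3)=-1; sign (−1)^0·+1^2·-1^1 = -1.
(a,b)_31: α=1, u≡21; β=0, v≡28 (mod 31); (21|31)=-1, (28|31)=+1; sign (−1)^0·-1^0·+1^1 = +1.
(a,b)_37: α=0, u≡6; β=-2, v≡24 (mod 37); (6|37)=-1, (24|37)=-1; sign (−1)^0·-1^-2·-1^0 = +1.
(a,b)_2: α=0, β=5; u≡5, v≡1 (mod 8); ε(u)ε(v)=0·0, αω(v)=0·0, βω(u)=5·1; sum ≡ 1  ⇒  -1.
|Ram(93, 2)| = 2, even; anisotropic at {2, 3}.

[2, 3]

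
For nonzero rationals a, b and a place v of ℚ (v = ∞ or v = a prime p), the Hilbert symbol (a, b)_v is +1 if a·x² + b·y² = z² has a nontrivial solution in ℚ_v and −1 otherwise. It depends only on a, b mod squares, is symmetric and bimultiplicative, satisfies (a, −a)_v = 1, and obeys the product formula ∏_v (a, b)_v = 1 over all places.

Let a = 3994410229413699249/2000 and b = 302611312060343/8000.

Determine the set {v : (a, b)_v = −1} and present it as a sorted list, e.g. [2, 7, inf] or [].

Mod squares: a ≡ 35805, b ≡ 166315. Check v ∈ {∞, 2, 3, 5, 7, 11, 13, 23, 29, 31, 37}.
v=37: a=37^2·(≡28), b=37^1·(≡2) mod 37; (28|37)=+1, (2|37)=-1; (−1)^{2·1·18}·(+1)^1·(-1)^2 = +1.
v=13: a=13^0·(≡1), b=13^2·(≡6) mod 13; (1|13)=+1, (6|13)=-1; (−1)^{0·2·6}·(+1)^2·(-1)^0 = +1.
v=7: a=7^1·(≡3), b=7^0·(≡1) mod 7; (3|7)=-1, (1|7)=+1; (−1)^{1·0·3}·(-1)^0·(+1)^1 = +1.
v=2: v_2(a)=-4, v_2(b)=-6; units ≡ 5, 3 (mod 8); ε·ε+αω+βω = 0·1+-4·1+-6·1 ≡ 0  ⇒  (a,b)_2 = +1.
v=5: a=5^-3·(≡4), b=5^-3·(≡2) mod 5; (4|5)=+1, (2|5)=-1; (−1)^{-3·-3·2}·(+1)^-3·(-1)^-3 = -1.
v=23: a=23^2·(≡20), b=23^2·(≡2) mod 23; (20|23)=-1, (2|23)=+1; (−1)^{2·2·11}·(-1)^2·(+1)^2 = +1.
v=∞: 35805 > 0 and 166315 > 0  ⇒  (a,b)_∞ = +1.
v=31: a=31^1·(≡2), b=31^1·(≡1) mod 31; (2|31)=+1, (1|31)=+1; (−1)^{1·1·15}·(+1)^1·(+1)^1 = -1.
v=29: a=29^4·(≡10), b=29^3·(≡4) mod 29; (10|29)=-1, (4|29)=+1; (−1)^{4·3·14}·(-1)^3·(+1)^4 = -1.
v=11: a=11^3·(≡8), b=11^2·(≡8) mod 11; (8|11)=-1, (8|11)=-1; (−1)^{3·2·5}·(-1)^2·(-1)^3 = -1.
v=3: a=3^3·(≡1), b=3^0·(≡1) mod 3; (1|3)=+1, (1|3)=+1; (−1)^{3·0·1}·(+1)^0·(+1)^3 = +1.
|Ram(35805, 166315)| = 4, even; anisotropic at {5, 11, 29, 31}.

[5, 11, 29, 31]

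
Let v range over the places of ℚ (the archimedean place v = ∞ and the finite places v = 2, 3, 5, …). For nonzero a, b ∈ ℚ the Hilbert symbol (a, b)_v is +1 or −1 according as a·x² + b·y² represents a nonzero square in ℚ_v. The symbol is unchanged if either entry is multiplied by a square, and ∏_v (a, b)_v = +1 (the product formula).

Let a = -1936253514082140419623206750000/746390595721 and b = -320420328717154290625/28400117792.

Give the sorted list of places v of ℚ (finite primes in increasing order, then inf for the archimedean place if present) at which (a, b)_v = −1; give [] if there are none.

[2, 5, 13, inf]

Mod squares: a ≡ -323323, b ≡ -27170. Check v ∈ {∞, 2, 3, 5, 7, 11, 13, 17, 19, 29, 31}.
v=11: a=11^5·(≡10), b=11^3·(≡5) mod 11; (10|11)=-1, (5|11)=+1; (−1)^{5·3·5}·(-1)^3·(+1)^5 = +1.
v=31: a=31^-6·(≡18), b=31^-6·(≡17) mod 31; (18|31)=+1, (17|31)=-1; (−1)^{-6·-6·15}·(+1)^-6·(-1)^-6 = +1.
v=17: a=17^3·(≡1), b=17^2·(≡9) mod 17; (1|17)=+1, (9|17)=+1; (−1)^{3·2·8}·(+1)^2·(+1)^3 = +1.
v=29: a=29^-2·(≡17), b=29^0·(≡21) mod 29; (17|29)=-1, (21|29)=-1; (−1)^{-2·0·14}·(-1)^0·(-1)^-2 = +1.
v=3: a=3^2·(≡2), b=3^0·(≡1) mod 3; (2|3)=-1, (1|3)=+1; (−1)^{2·0·1}·(-1)^0·(+1)^2 = +1.
v=2: v_2(a)=4, v_2(b)=-5; units ≡ 5, 7 (mod 8); ε·ε+αω+βω = 0·1+4·0+-5·1 ≡ 1  ⇒  (a,b)_2 = -1.
v=19: a=19^5·(≡5), b=19^5·(≡13) mod 19; (5|19)=+1, (13|19)=-1; (−1)^{5·5·9}·(+1)^5·(-1)^5 = +1.
v=7: a=7^1·(≡4), b=7^2·(≡1) mod 7; (4|7)=+1, (1|7)=+1; (−1)^{1·2·3}·(+1)^2·(+1)^1 = +1.
v=5: a=5^6·(≡3), b=5^5·(≡1) mod 5; (3|5)=-1, (1|5)=+1; (−1)^{6·5·2}·(-1)^5·(+1)^6 = -1.
v=13: a=13^7·(≡8), b=13^3·(≡3) mod 13; (8|13)=-1, (3|13)=+1; (−1)^{7·3·6}·(-1)^3·(+1)^7 = -1.
v=∞: -323323 < 0 and -27170 < 0  ⇒  (a,b)_∞ = -1.
(-323323, -27170 / ℚ) ramifies at {2, 5, 13, ∞}: a division algebra.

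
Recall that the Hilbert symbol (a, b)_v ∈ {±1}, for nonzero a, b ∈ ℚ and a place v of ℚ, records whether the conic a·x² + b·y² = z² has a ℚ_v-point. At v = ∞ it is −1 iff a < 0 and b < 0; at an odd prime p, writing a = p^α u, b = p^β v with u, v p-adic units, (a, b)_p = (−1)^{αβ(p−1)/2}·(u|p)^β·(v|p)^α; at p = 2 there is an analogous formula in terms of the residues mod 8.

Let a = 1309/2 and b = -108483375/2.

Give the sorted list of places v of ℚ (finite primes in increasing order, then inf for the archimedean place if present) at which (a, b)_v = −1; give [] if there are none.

Mod squares: a ≡ 2618, b ≡ -30030. Check v ∈ {∞, 2, 3, 5, 7, 11, 13, 17}.
v=13: a=13^0·(≡11), b=13^1·(≡10) mod 13; (11|13)=-1, (10|13)=+1; (−1)^{0·1·6}·(-1)^1·(+1)^0 = -1.
v=5: a=5^0·(≡2), b=5^3·(≡4) mod 5; (2|5)=-1, (4|5)=+1; (−1)^{0·3·2}·(-1)^3·(+1)^0 = -1.
v=∞: 2618 > 0 and -30030 < 0  ⇒  (a,b)_∞ = +1.
v=7: a=7^1·(≡6), b=7^1·(≡2) mod 7; (6|7)=-1, (2|7)=+1; (−1)^{1·1·3}·(-1)^1·(+1)^1 = +1.
v=2: v_2(a)=-1, v_2(b)=-1; units ≡ 5, 1 (mod 8); ε·ε+αω+βω = 0·0+-1·0+-1·1 ≡ 1  ⇒  (a,b)_2 = -1.
v=11: a=11^1·(≡10), b=11^1·(≡1) mod 11; (10|11)=-1, (1|11)=+1; (−1)^{1·1·5}·(-1)^1·(+1)^1 = +1.
v=17: a=17^1·(≡13), b=17^2·(≡1) mod 17; (13|17)=+1, (1|17)=+1; (−1)^{1·2·8}·(+1)^2·(+1)^1 = +1.
v=3: a=3^0·(≡2), b=3^1·(≡1) mod 3; (2|3)=-1, (1|3)=+1; (−1)^{0·1·1}·(-1)^1·(+1)^0 = -1.
Ram(2618, -30030) = {2, 3, 5, 13}; no ℚ_2-point on the conic.

[2, 3, 5, 13]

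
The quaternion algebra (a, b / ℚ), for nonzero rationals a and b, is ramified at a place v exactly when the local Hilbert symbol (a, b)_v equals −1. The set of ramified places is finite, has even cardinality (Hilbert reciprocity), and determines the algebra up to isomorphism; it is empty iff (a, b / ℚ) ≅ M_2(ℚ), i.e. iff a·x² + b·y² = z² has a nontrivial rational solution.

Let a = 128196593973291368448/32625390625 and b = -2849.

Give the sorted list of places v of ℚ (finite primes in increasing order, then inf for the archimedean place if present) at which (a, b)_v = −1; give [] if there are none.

(a, b) ≡ (407, -2849) mod (ℚ^×)²; places V = {2, 3, 5, 7, 11, 17, 19, 37, ∞}.
(a,b)_∞: sgn(407)=+, sgn(-2849)=−, so +1.
(a,b)_19: α=2, u≡14; β=0, v≡1 (mod 19); (14|19)=-1, (1|19)=+1; sign (−1)^0·-1^0·+1^2 = +1.
(a,b)_7: α=2, u≡2; β=1, v≡6 (mod 7); (2|7)=+1, (6|7)=-1; sign (−1)^0·+1^1·-1^2 = +1.
(a,b)_17: α=-4, u≡2; β=0, v≡7 (mod 17); (2|17)=+1, (7|17)=-1; sign (−1)^0·+1^0·-1^-4 = +1.
(a,b)_2: α=14, β=0; u≡7, v≡7 (mod 8); ε(u)ε(v)=1·1, αω(v)=14·0, βω(u)=0·0; sum ≡ 1  ⇒  -1.
(a,b)_5: α=-8, u≡3; β=0, v≡1 (mod 5); (3|5)=-1, (1|5)=+1; sign (−1)^0·-1^0·+1^-8 = +1.
(a,b)_37: α=3, u≡36; β=1, v≡34 (mod 37); (36|37)=+1, (34|37)=+1; sign (−1)^0·+1^1·+1^3 = +1.
(a,b)_3: α=8, u≡2; β=0, v≡1 (mod 3); (2|3)=-1, (1|3)=+1; sign (−1)^0·-1^0·+1^8 = +1.
(a,b)_11: α=3, u≡9; β=1, v≡5 (mod 11); (9|11)=+1, (5|11)=+1; sign (−1)^1·+1^1·+1^3 = -1.
(407, -2849 / ℚ) ramifies at {2, 11}: a division algebra.

[2, 11]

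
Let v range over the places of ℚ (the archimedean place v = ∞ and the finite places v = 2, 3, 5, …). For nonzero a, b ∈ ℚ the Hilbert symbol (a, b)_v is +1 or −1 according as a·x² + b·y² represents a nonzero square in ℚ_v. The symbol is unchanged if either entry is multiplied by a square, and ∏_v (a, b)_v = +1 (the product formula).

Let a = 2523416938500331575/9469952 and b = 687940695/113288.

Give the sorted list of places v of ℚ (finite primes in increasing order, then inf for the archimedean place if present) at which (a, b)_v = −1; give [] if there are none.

Mod squares: a ≡ 46, b ≡ 190. Check v ∈ {∞, 2, 3, 5, 7, 13, 17, 19, 23}.
v=5: a=5^2·(≡4), b=5^1·(≡3) mod 5; (4|5)=+1, (3|5)=-1; (−1)^{2·1·2}·(+1)^1·(-1)^2 = +1.
v=17: a=17^-2·(≡14), b=17^-2·(≡12) mod 17; (14|17)=-1, (12|17)=-1; (−1)^{-2·-2·8}·(-1)^-2·(-1)^-2 = +1.
v=13: a=13^6·(≡11), b=13^2·(≡5) mod 13; (11|13)=-1, (5|13)=-1; (−1)^{6·2·6}·(-1)^2·(-1)^6 = +1.
v=3: a=3^2·(≡1), b=3^4·(≡1) mod 3; (1|3)=+1, (1|3)=+1; (−1)^{2·4·1}·(+1)^4·(+1)^2 = +1.
v=19: a=19^2·(≡18), b=19^1·(≡15) mod 19; (18|19)=-1, (15|19)=-1; (−1)^{2·1·9}·(-1)^1·(-1)^2 = -1.
v=7: a=7^0·(≡1), b=7^-2·(≡4) mod 7; (1|7)=+1, (4|7)=+1; (−1)^{0·-2·3}·(+1)^-2·(+1)^0 = +1.
v=23: a=23^5·(≡3), b=23^2·(≡8) mod 23; (3|23)=+1, (8|23)=+1; (−1)^{5·2·11}·(+1)^2·(+1)^5 = +1.
v=∞: 46 > 0 and 190 > 0  ⇒  (a,b)_∞ = +1.
v=2: v_2(a)=-15, v_2(b)=-3; units ≡ 7, 7 (mod 8); ε·ε+αω+βω = 1·1+-15·0+-3·0 ≡ 1  ⇒  (a,b)_2 = -1.
Ram(46, 190) = {2, 19}; no ℚ_2-point on the conic.

[2, 19]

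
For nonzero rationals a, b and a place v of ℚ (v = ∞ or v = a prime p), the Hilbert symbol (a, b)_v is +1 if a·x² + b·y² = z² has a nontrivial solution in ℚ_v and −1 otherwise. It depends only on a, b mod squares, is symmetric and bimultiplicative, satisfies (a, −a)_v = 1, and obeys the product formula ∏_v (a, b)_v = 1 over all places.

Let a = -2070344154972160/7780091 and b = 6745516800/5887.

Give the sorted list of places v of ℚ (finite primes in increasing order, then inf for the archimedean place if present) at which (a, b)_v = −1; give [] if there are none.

(a, b) ≡ (-2090, 4389) mod (ℚ^×)²; places V = {2, 3, 5, 7, 11, 17, 19, 29, 37, 41, ∞}.
(a,b)_17: α=2, u≡8; β=0, v≡3 (mod 17); (8|17)=+1, (3|17)=-1; sign (−1)^0·+1^0·-1^2 = +1.
(a,b)_3: α=0, u≡1; β=1, v≡2 (mod 3); (1|3)=+1, (2|3)=-1; sign (−1)^0·+1^1·-1^0 = +1.
(a,b)_5: α=1, u≡3; β=2, v≡1 (mod 5); (3|5)=-1, (1|5)=+1; sign (−1)^0·-1^2·+1^1 = +1.
(a,b)_37: α=2, u≡22; β=0, v≡8 (mod 37); (22|37)=-1, (8|37)=-1; sign (−1)^0·-1^0·-1^2 = +1.
(a,b)_19: α=1, u≡7; β=1, v≡12 (mod 19); (7|19)=+1, (12|19)=-1; sign (−1)^1·+1^1·-1^1 = +1.
(a,b)_7: α=0, u≡6; β=-1, v≡1 (mod 7); (6|7)=-1, (1|7)=+1; sign (−1)^0·-1^-1·+1^0 = -1.
(a,b)_29: α=-4, u≡14; β=-2, v≡19 (mod 29); (14|29)=-1, (19|29)=-1; sign (−1)^0·-1^-2·-1^-4 = +1.
(a,b)_2: α=15, β=8; u≡3, v≡5 (mod 8); ε(u)ε(v)=1·0, αω(v)=15·1, βω(u)=8·1; sum ≡ 1  ⇒  -1.
(a,b)_11: α=-1, u≡7; β=1, v≡4 (mod 11); (7|11)=-1, (4|11)=+1; sign (−1)^1·-1^1·+1^-1 = +1.
(a,b)_∞: sgn(-2090)=−, sgn(4389)=+, so +1.
(a,b)_41: α=2, u≡40; β=2, v≡2 (mod 41); (40|41)=+1, (2|41)=+1; sign (−1)^0·+1^2·+1^2 = +1.
(-2090, 4389 / ℚ) ramifies at {2, 7}: a division algebra.

[2, 7]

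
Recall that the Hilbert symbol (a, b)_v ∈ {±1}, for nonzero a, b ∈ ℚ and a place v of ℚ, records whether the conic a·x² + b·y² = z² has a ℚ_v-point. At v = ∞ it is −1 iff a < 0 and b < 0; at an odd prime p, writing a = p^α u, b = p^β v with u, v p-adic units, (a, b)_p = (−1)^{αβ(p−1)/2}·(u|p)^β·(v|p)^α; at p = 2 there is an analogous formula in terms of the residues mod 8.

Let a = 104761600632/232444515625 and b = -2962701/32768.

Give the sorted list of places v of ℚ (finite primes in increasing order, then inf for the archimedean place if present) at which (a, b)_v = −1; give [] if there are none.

Mod squares: a ≡ 62, b ≡ -658378. Check v ∈ {∞, 2, 3, 5, 7, 13, 17, 19, 29, 31, 37, 41}.
v=2: v_2(a)=3, v_2(b)=-15; units ≡ 7, 3 (mod 8); ε·ε+αω+βω = 1·1+3·1+-15·0 ≡ 0  ⇒  (a,b)_2 = +1.
v=29: a=29^-2·(≡16), b=29^0·(≡16) mod 29; (16|29)=+1, (16|29)=+1; (−1)^{-2·0·14}·(+1)^0·(+1)^-2 = +1.
v=37: a=37^0·(≡33), b=37^1·(≡3) mod 37; (33|37)=+1, (3|37)=+1; (−1)^{0·1·18}·(+1)^1·(+1)^0 = +1.
v=13: a=13^2·(≡9), b=13^0·(≡8) mod 13; (9|13)=+1, (8|13)=-1; (−1)^{2·0·6}·(+1)^0·(-1)^2 = +1.
v=∞: 62 > 0 and -658378 < 0  ⇒  (a,b)_∞ = +1.
v=3: a=3^2·(≡2), b=3^2·(≡2) mod 3; (2|3)=-1, (2|3)=-1; (−1)^{2·2·1}·(-1)^2·(-1)^2 = +1.
v=41: a=41^0·(≡8), b=41^1·(≡7) mod 41; (8|41)=+1, (7|41)=-1; (−1)^{0·1·20}·(+1)^1·(-1)^0 = +1.
v=19: a=19^-2·(≡5), b=19^0·(≡18) mod 19; (5|19)=+1, (18|19)=-1; (−1)^{-2·0·9}·(+1)^0·(-1)^-2 = +1.
v=17: a=17^2·(≡5), b=17^0·(≡16) mod 17; (5|17)=-1, (16|17)=+1; (−1)^{2·0·8}·(-1)^0·(+1)^2 = +1.
v=7: a=7^-2·(≡6), b=7^1·(≡5) mod 7; (6|7)=-1, (5|7)=-1; (−1)^{-2·1·3}·(-1)^1·(-1)^-2 = -1.
v=31: a=31^3·(≡7), b=31^1·(≡2) mod 31; (7|31)=+1, (2|31)=+1; (−1)^{3·1·15}·(+1)^1·(+1)^3 = -1.
v=5: a=5^-6·(≡3), b=5^0·(≡3) mod 5; (3|5)=-1, (3|5)=-1; (−1)^{-6·0·2}·(-1)^0·(-1)^-6 = +1.
Ram(62, -658378) = {7, 31}; no ℚ_7-point on the conic.

[7, 31]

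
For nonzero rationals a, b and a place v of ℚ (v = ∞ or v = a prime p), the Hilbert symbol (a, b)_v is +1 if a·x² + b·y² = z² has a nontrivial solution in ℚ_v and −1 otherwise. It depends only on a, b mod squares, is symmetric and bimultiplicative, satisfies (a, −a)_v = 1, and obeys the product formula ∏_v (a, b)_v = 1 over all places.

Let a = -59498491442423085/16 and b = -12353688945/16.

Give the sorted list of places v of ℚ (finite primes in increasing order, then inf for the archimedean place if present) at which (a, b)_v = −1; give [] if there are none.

[2, 5, 19, inf]

(a, b) ≡ (-285, -3802305) mod (ℚ^×)²; places V = {2, 3, 5, 13, 17, 19, 31, 37, ∞}.
(a,b)_13: α=2, u≡4; β=1, v≡8 (mod 13); (4|13)=+1, (8|13)=-1; sign (−1)^0·+1^1·-1^2 = +1.
(a,b)_37: α=2, u≡21; β=1, v≡7 (mod 37); (21|37)=+1, (7|37)=+1; sign (−1)^0·+1^1·+1^2 = +1.
(a,b)_19: α=3, u≡11; β=2, v≡18 (mod 19); (11|19)=+1, (18|19)=-1; sign (−1)^0·+1^2·-1^3 = -1.
(a,b)_5: α=1, u≡3; β=1, v≡1 (mod 5); (3|5)=-1, (1|5)=+1; sign (−1)^0·-1^1·+1^1 = -1.
(a,b)_3: α=3, u≡1; β=3, v≡2 (mod 3); (1|3)=+1, (2|3)=-1; sign (−1)^1·+1^3·-1^3 = +1.
(a,b)_17: α=2, u≡2; β=1, v≡9 (mod 17); (2|17)=+1, (9|17)=+1; sign (−1)^0·+1^1·+1^2 = +1.
(a,b)_2: α=-4, β=-4; u≡3, v≡7 (mod 8); ε(u)ε(v)=1·1, αω(v)=-4·0, βω(u)=-4·1; sum ≡ 1  ⇒  -1.
(a,b)_31: α=2, u≡25; β=1, v≡11 (mod 31); (25|31)=+1, (11|31)=-1; sign (−1)^0·+1^1·-1^2 = +1.
(a,b)_∞: sgn(-285)=−, sgn(-3802305)=−, so -1.
(-285, -3802305 / ℚ) ramifies at {2, 5, 19, ∞}: a division algebra.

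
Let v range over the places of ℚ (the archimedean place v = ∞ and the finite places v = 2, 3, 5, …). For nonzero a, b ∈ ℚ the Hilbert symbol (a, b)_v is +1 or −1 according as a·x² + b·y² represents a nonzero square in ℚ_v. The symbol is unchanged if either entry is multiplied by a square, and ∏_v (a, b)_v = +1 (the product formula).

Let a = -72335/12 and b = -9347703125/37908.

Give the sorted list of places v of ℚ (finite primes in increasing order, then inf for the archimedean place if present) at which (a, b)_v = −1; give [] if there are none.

[2, 17, 19, 23, 37, inf]

Mod squares: a ≡ -217005, b ≡ -5681. Check v ∈ {∞, 2, 3, 5, 13, 17, 19, 23, 37}.
v=3: a=3^-1·(≡1), b=3^-6·(≡1) mod 3; (1|3)=+1, (1|3)=+1; (−1)^{-1·-6·1}·(+1)^-6·(+1)^-1 = +1.
v=∞: -217005 < 0 and -5681 < 0  ⇒  (a,b)_∞ = -1.
v=23: a=23^1·(≡12), b=23^1·(≡4) mod 23; (12|23)=+1, (4|23)=+1; (−1)^{1·1·11}·(+1)^1·(+1)^1 = -1.
v=19: a=19^0·(≡3), b=19^1·(≡16) mod 19; (3|19)=-1, (16|19)=+1; (−1)^{0·1·9}·(-1)^1·(+1)^0 = -1.
v=2: v_2(a)=-2, v_2(b)=-2; units ≡ 3, 7 (mod 8); ε·ε+αω+βω = 1·1+-2·0+-2·1 ≡ 1  ⇒  (a,b)_2 = -1.
v=37: a=37^1·(≡19), b=37^2·(≡2) mod 37; (19|37)=-1, (2|37)=-1; (−1)^{1·2·18}·(-1)^2·(-1)^1 = -1.
v=13: a=13^0·(≡3), b=13^-1·(≡8) mod 13; (3|13)=+1, (8|13)=-1; (−1)^{0·-1·6}·(+1)^-1·(-1)^0 = +1.
v=5: a=5^1·(≡4), b=5^6·(≡4) mod 5; (4|5)=+1, (4|5)=+1; (−1)^{1·6·2}·(+1)^6·(+1)^1 = +1.
v=17: a=17^1·(≡1), b=17^0·(≡6) mod 17; (1|17)=+1, (6|17)=-1; (−1)^{1·0·8}·(+1)^0·(-1)^1 = -1.
(-217005, -5681 / ℚ) ramifies at {2, 17, 19, 23, 37, ∞}: a division algebra.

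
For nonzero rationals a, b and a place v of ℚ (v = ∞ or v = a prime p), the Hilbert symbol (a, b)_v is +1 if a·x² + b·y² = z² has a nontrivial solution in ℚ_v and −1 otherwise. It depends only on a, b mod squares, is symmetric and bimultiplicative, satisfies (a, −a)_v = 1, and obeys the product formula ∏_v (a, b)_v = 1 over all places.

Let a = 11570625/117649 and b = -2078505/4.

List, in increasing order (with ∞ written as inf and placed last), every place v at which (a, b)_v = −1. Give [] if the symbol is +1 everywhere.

Mod squares: a ≡ 17, b ≡ -230945. Check v ∈ {∞, 2, 3, 5, 7, 11, 13, 17, 19}.
v=2: v_2(a)=0, v_2(b)=-2; units ≡ 1, 7 (mod 8); ε·ε+αω+βω = 0·1+0·0+-2·0 ≡ 0  ⇒  (a,b)_2 = +1.
v=7: a=7^-6·(≡3), b=7^0·(≡3) mod 7; (3|7)=-1, (3|7)=-1; (−1)^{-6·0·3}·(-1)^0·(-1)^-6 = +1.
v=∞: 17 > 0 and -230945 < 0  ⇒  (a,b)_∞ = +1.
v=19: a=19^0·(≡5), b=19^1·(≡16) mod 19; (5|19)=+1, (16|19)=+1; (−1)^{0·1·9}·(+1)^1·(+1)^0 = +1.
v=13: a=13^0·(≡12), b=13^1·(≡7) mod 13; (12|13)=+1, (7|13)=-1; (−1)^{0·1·6}·(+1)^1·(-1)^0 = +1.
v=3: a=3^2·(≡2), b=3^2·(≡1) mod 3; (2|3)=-1, (1|3)=+1; (−1)^{2·2·1}·(-1)^2·(+1)^2 = +1.
v=17: a=17^1·(≡9), b=17^1·(≡4) mod 17; (9|17)=+1, (4|17)=+1; (−1)^{1·1·8}·(+1)^1·(+1)^1 = +1.
v=5: a=5^4·(≡2), b=5^1·(≡1) mod 5; (2|5)=-1, (1|5)=+1; (−1)^{4·1·2}·(-1)^1·(+1)^4 = -1.
v=11: a=11^2·(≡6), b=11^1·(≡9) mod 11; (6|11)=-1, (9|11)=+1; (−1)^{2·1·5}·(-1)^1·(+1)^2 = -1.
(17, -230945 / ℚ) ramifies at {5, 11}: a division algebra.

[5, 11]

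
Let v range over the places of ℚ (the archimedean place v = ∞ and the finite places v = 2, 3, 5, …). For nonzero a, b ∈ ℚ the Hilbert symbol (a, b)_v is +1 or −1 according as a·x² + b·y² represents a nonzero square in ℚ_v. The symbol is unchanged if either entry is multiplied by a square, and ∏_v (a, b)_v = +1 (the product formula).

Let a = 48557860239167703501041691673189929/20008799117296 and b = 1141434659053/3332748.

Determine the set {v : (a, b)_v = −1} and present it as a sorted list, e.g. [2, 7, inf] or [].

(a, b) ≡ (11094559, 6519) mod (ℚ^×)²; places V = {2, 3, 7, 11, 13, 17, 19, 29, 31, 41, 43, 53, ∞}.
(a,b)_29: α=1, u≡10; β=0, v≡7 (mod 29); (10|29)=-1, (7|29)=+1; sign (−1)^0·-1^0·+1^1 = +1.
(a,b)_53: α=4, u≡36; β=1, v≡6 (mod 53); (36|53)=+1, (6|53)=+1; sign (−1)^0·+1^1·+1^4 = +1.
(a,b)_13: α=0, u≡5; β=2, v≡8 (mod 13); (5|13)=-1, (8|13)=-1; sign (−1)^0·-1^2·-1^0 = +1.
(a,b)_7: α=7, u≡2; β=0, v≡4 (mod 7); (2|7)=+1, (4|7)=+1; sign (−1)^0·+1^0·+1^7 = +1.
(a,b)_11: α=-2, u≡4; β=0, v≡7 (mod 11); (4|11)=+1, (7|11)=-1; sign (−1)^0·+1^0·-1^-2 = +1.
(a,b)_41: α=7, u≡1; β=3, v≡37 (mod 41); (1|41)=+1, (37|41)=+1; sign (−1)^0·+1^3·+1^7 = +1.
(a,b)_31: α=-5, u≡4; β=-2, v≡18 (mod 31); (4|31)=+1, (18|31)=+1; sign (−1)^0·+1^-2·+1^-5 = +1.
(a,b)_∞: sgn(11094559)=+, sgn(6519)=+, so +1.
(a,b)_2: α=-4, β=-2; u≡7, v≡7 (mod 8); ε(u)ε(v)=1·1, αω(v)=-4·0, βω(u)=-2·0; sum ≡ 1  ⇒  -1.
(a,b)_19: α=-2, u≡10; β=0, v≡18 (mod 19); (10|19)=-1, (18|19)=-1; sign (−1)^0·-1^0·-1^-2 = +1.
(a,b)_17: α=0, u≡4; β=-2, v≡4 (mod 17); (4|17)=+1, (4|17)=+1; sign (−1)^0·+1^-2·+1^0 = +1.
(a,b)_3: α=2, u≡1; β=-1, v≡1 (mod 3); (1|3)=+1, (1|3)=+1; sign (−1)^0·+1^-1·+1^2 = +1.
(a,b)_43: α=5, u≡21; β=2, v≡19 (mod 43); (21|43)=+1, (19|43)=-1; sign (−1)^0·+1^2·-1^5 = -1.
|Ram(11094559, 6519)| = 2, even; anisotropic at {2, 43}.

[2, 43]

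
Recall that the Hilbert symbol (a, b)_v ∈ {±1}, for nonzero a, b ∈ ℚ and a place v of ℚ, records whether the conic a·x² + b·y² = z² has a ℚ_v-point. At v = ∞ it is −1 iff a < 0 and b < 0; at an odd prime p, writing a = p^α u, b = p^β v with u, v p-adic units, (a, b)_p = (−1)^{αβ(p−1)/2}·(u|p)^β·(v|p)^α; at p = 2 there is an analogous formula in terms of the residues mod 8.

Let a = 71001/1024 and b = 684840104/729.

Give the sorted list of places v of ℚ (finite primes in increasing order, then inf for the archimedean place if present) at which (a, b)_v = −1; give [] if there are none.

(a, b) ≡ (161, 474266) mod (ℚ^×)²; places V = {2, 3, 7, 13, 17, 19, 23, 29, 37, ∞}.
(a,b)_23: α=1, u≡10; β=0, v≡1 (mod 23); (10|23)=-1, (1|23)=+1; sign (−1)^0·-1^0·+1^1 = +1.
(a,b)_3: α=2, u≡2; β=-6, v≡2 (mod 3); (2|3)=-1, (2|3)=-1; sign (−1)^0·-1^-6·-1^2 = +1.
(a,b)_37: α=0, u≡31; β=1, v≡12 (mod 37); (31|37)=-1, (12|37)=+1; sign (−1)^0·-1^1·+1^0 = -1.
(a,b)_17: α=0, u≡15; β=1, v≡9 (mod 17); (15|17)=+1, (9|17)=+1; sign (−1)^0·+1^1·+1^0 = +1.
(a,b)_7: α=3, u≡2; β=0, v≡4 (mod 7); (2|7)=+1, (4|7)=+1; sign (−1)^0·+1^0·+1^3 = +1.
(a,b)_19: α=0, u≡1; β=2, v≡4 (mod 19); (1|19)=+1, (4|19)=+1; sign (−1)^0·+1^2·+1^0 = +1.
(a,b)_29: α=0, u≡1; β=1, v≡3 (mod 29); (1|29)=+1, (3|29)=-1; sign (−1)^0·+1^1·-1^0 = +1.
(a,b)_2: α=-10, β=3; u≡1, v≡5 (mod 8); ε(u)ε(v)=0·0, αω(v)=-10·1, βω(u)=3·0; sum ≡ 0  ⇒  +1.
(a,b)_∞: sgn(161)=+, sgn(474266)=+, so +1.
(a,b)_13: α=0, u≡6; β=1, v≡4 (mod 13); (6|13)=-1, (4|13)=+1; sign (−1)^0·-1^1·+1^0 = -1.
(161, 474266 / ℚ) ramifies at {13, 37}: a division algebra.

[13, 37]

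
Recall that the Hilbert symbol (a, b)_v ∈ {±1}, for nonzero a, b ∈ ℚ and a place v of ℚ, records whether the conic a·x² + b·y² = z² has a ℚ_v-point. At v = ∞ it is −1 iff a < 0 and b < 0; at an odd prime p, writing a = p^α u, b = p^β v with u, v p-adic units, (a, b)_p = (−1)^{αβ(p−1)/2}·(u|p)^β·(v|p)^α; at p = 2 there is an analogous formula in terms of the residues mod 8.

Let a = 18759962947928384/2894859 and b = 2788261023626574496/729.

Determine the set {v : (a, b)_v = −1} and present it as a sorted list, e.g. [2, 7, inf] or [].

[13, 23]

Mod squares: a ≡ 319, b ≡ 41395354. Check v ∈ {∞, 2, 3, 7, 11, 13, 19, 23, 29, 31}.
v=31: a=31^2·(≡1), b=31^3·(≡10) mod 31; (1|31)=+1, (10|31)=+1; (−1)^{2·3·15}·(+1)^3·(+1)^2 = +1.
v=11: a=11^-1·(≡10), b=11^1·(≡9) mod 11; (10|11)=-1, (9|11)=+1; (−1)^{-1·1·5}·(-1)^1·(+1)^-1 = +1.
v=13: a=13^2·(≡2), b=13^3·(≡10) mod 13; (2|13)=-1, (10|13)=+1; (−1)^{2·3·6}·(-1)^3·(+1)^2 = -1.
v=23: a=23^2·(≡20), b=23^3·(≡13) mod 23; (20|23)=-1, (13|23)=+1; (−1)^{2·3·11}·(-1)^3·(+1)^2 = -1.
v=19: a=19^-2·(≡3), b=19^0·(≡16) mod 19; (3|19)=-1, (16|19)=+1; (−1)^{-2·0·9}·(-1)^0·(+1)^-2 = +1.
v=∞: 319 > 0 and 41395354 > 0  ⇒  (a,b)_∞ = +1.
v=2: v_2(a)=6, v_2(b)=5; units ≡ 7, 5 (mod 8); ε·ε+αω+βω = 1·0+6·1+5·0 ≡ 0  ⇒  (a,b)_2 = +1.
v=7: a=7^6·(≡4), b=7^3·(≡2) mod 7; (4|7)=+1, (2|7)=+1; (−1)^{6·3·3}·(+1)^3·(+1)^6 = +1.
v=29: a=29^1·(≡15), b=29^1·(≡14) mod 29; (15|29)=-1, (14|29)=-1; (−1)^{1·1·14}·(-1)^1·(-1)^1 = +1.
v=3: a=3^-6·(≡1), b=3^-6·(≡1) mod 3; (1|3)=+1, (1|3)=+1; (−1)^{-6·-6·1}·(+1)^-6·(+1)^-6 = +1.
|Ram(319, 41395354)| = 2, even; anisotropic at {13, 23}.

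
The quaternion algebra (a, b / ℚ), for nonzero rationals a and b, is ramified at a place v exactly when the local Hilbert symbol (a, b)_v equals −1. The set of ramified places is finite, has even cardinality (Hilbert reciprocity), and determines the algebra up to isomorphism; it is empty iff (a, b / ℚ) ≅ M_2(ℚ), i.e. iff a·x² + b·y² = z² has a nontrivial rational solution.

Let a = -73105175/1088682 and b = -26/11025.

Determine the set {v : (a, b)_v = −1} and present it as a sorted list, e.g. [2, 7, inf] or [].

[11, inf]

Mod squares: a ≡ -6006, b ≡ -26. Check v ∈ {∞, 2, 3, 5, 7, 11, 13, 23}.
v=23: a=23^-2·(≡17), b=23^0·(≡14) mod 23; (17|23)=-1, (14|23)=-1; (−1)^{-2·0·11}·(-1)^0·(-1)^-2 = +1.
v=2: v_2(a)=-1, v_2(b)=1; units ≡ 5, 3 (mod 8); ε·ε+αω+βω = 0·1+-1·1+1·1 ≡ 0  ⇒  (a,b)_2 = +1.
v=13: a=13^3·(≡7), b=13^1·(≡11) mod 13; (7|13)=-1, (11|13)=-1; (−1)^{3·1·6}·(-1)^1·(-1)^3 = +1.
v=11: a=11^3·(≡9), b=11^0·(≡6) mod 11; (9|11)=+1, (6|11)=-1; (−1)^{3·0·5}·(+1)^0·(-1)^3 = -1.
v=∞: -6006 < 0 and -26 < 0  ⇒  (a,b)_∞ = -1.
v=3: a=3^-1·(≡2), b=3^-2·(≡1) mod 3; (2|3)=-1, (1|3)=+1; (−1)^{-1·-2·1}·(-1)^-2·(+1)^-1 = +1.
v=7: a=7^-3·(≡6), b=7^-2·(≡2) mod 7; (6|7)=-1, (2|7)=+1; (−1)^{-3·-2·3}·(-1)^-2·(+1)^-3 = +1.
v=5: a=5^2·(≡4), b=5^-2·(≡4) mod 5; (4|5)=+1, (4|5)=+1; (−1)^{2·-2·2}·(+1)^-2·(+1)^2 = +1.
|Ram(-6006, -26)| = 2, even; anisotropic at {11, ∞}.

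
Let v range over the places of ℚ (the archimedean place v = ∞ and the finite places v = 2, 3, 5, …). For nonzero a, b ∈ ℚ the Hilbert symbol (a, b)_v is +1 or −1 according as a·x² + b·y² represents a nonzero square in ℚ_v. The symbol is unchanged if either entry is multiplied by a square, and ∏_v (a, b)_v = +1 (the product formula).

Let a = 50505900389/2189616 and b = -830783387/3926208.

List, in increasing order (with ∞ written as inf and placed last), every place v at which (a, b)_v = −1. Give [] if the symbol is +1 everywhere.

Mod squares: a ≡ 13957671, b ≡ -609. Check v ∈ {∞, 2, 3, 7, 11, 13, 17, 29, 41, 43}.
v=29: a=29^-1·(≡12), b=29^1·(≡19) mod 29; (12|29)=-1, (19|29)=-1; (−1)^{-1·1·14}·(-1)^1·(-1)^-1 = +1.
v=7: a=7^3·(≡5), b=7^3·(≡4) mod 7; (5|7)=-1, (4|7)=+1; (−1)^{3·3·3}·(-1)^3·(+1)^3 = +1.
v=11: a=11^-2·(≡10), b=11^-2·(≡8) mod 11; (10|11)=-1, (8|11)=-1; (−1)^{-2·-2·5}·(-1)^-2·(-1)^-2 = +1.
v=41: a=41^1·(≡37), b=41^0·(≡15) mod 41; (37|41)=+1, (15|41)=-1; (−1)^{1·0·20}·(+1)^0·(-1)^1 = -1.
v=17: a=17^4·(≡15), b=17^4·(≡7) mod 17; (15|17)=+1, (7|17)=-1; (−1)^{4·4·8}·(+1)^4·(-1)^4 = +1.
v=∞: 13957671 > 0 and -609 < 0  ⇒  (a,b)_∞ = +1.
v=3: a=3^-1·(≡1), b=3^-1·(≡1) mod 3; (1|3)=+1, (1|3)=+1; (−1)^{-1·-1·1}·(+1)^-1·(+1)^-1 = -1.
v=43: a=43^1·(≡42), b=43^0·(≡13) mod 43; (42|43)=-1, (13|43)=+1; (−1)^{1·0·21}·(-1)^0·(+1)^1 = +1.
v=2: v_2(a)=-4, v_2(b)=-6; units ≡ 7, 7 (mod 8); ε·ε+αω+βω = 1·1+-4·0+-6·0 ≡ 1  ⇒  (a,b)_2 = -1.
v=13: a=13^-1·(≡12), b=13^-2·(≡8) mod 13; (12|13)=+1, (8|13)=-1; (−1)^{-1·-2·6}·(+1)^-2·(-1)^-1 = -1.
(13957671, -609 / ℚ) ramifies at {2, 3, 13, 41}: a division algebra.

[2, 3, 13, 41]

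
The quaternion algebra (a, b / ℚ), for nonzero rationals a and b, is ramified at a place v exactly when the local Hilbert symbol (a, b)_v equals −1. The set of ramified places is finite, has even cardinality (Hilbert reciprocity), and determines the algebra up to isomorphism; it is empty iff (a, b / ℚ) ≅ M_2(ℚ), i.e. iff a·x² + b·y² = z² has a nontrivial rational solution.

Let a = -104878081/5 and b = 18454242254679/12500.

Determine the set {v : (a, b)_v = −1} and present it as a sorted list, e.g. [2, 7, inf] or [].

[2, 19]

(a, b) ≡ (-5, 1995) mod (ℚ^×)²; places V = {2, 3, 5, 7, 11, 19, ∞}.
(a,b)_5: α=-1, u≡4; β=-5, v≡1 (mod 5); (4|5)=+1, (1|5)=+1; sign (−1)^0·+1^-5·+1^-1 = +1.
(a,b)_3: α=0, u≡1; β=3, v≡2 (mod 3); (1|3)=+1, (2|3)=-1; sign (−1)^0·+1^3·-1^0 = +1.
(a,b)_∞: sgn(-5)=−, sgn(1995)=+, so +1.
(a,b)_2: α=0, β=-2; u≡3, v≡3 (mod 8); ε(u)ε(v)=1·1, αω(v)=0·1, βω(u)=-2·1; sum ≡ 1  ⇒  -1.
(a,b)_11: α=2, u≡10; β=2, v≡1 (mod 11); (10|11)=-1, (1|11)=+1; sign (−1)^0·-1^2·+1^2 = +1.
(a,b)_19: α=2, u≡13; β=3, v≡13 (mod 19); (13|19)=-1, (13|19)=-1; sign (−1)^0·-1^3·-1^2 = -1.
(a,b)_7: α=4, u≡4; β=7, v≡6 (mod 7); (4|7)=+1, (6|7)=-1; sign (−1)^0·+1^7·-1^4 = +1.
|Ram(-5, 1995)| = 2, even; anisotropic at {2, 19}.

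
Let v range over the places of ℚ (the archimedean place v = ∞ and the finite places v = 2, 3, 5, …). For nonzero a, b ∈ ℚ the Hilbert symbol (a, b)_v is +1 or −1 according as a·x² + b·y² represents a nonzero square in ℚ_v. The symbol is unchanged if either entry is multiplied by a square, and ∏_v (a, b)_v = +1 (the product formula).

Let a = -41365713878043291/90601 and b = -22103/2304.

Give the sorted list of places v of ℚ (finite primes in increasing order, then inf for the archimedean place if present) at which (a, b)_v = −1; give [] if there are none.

Mod squares: a ≡ -346579, b ≡ -23. Check v ∈ {∞, 2, 3, 7, 11, 17, 19, 23, 29, 31, 37, 43}.
v=∞: -346579 < 0 and -23 < 0  ⇒  (a,b)_∞ = -1.
v=37: a=37^1·(≡32), b=37^0·(≡6) mod 37; (32|37)=-1, (6|37)=-1; (−1)^{1·0·18}·(-1)^0·(-1)^1 = -1.
v=29: a=29^3·(≡19), b=29^0·(≡13) mod 29; (19|29)=-1, (13|29)=+1; (−1)^{3·0·14}·(-1)^0·(+1)^3 = +1.
v=43: a=43^-2·(≡16), b=43^0·(≡12) mod 43; (16|43)=+1, (12|43)=-1; (−1)^{-2·0·21}·(+1)^0·(-1)^-2 = +1.
v=19: a=19^5·(≡3), b=19^0·(≡14) mod 19; (3|19)=-1, (14|19)=-1; (−1)^{5·0·9}·(-1)^0·(-1)^5 = -1.
v=23: a=23^0·(≡3), b=23^1·(≡7) mod 23; (3|23)=+1, (7|23)=-1; (−1)^{0·1·11}·(+1)^1·(-1)^0 = +1.
v=31: a=31^0·(≡4), b=31^2·(≡7) mod 31; (4|31)=+1, (7|31)=+1; (−1)^{0·2·15}·(+1)^2·(+1)^0 = +1.
v=7: a=7^-2·(≡5), b=7^0·(≡3) mod 7; (5|7)=-1, (3|7)=-1; (−1)^{-2·0·3}·(-1)^0·(-1)^-2 = +1.
v=11: a=11^2·(≡5), b=11^0·(≡8) mod 11; (5|11)=+1, (8|11)=-1; (−1)^{2·0·5}·(+1)^0·(-1)^2 = +1.
v=3: a=3^2·(≡2), b=3^-2·(≡1) mod 3; (2|3)=-1, (1|3)=+1; (−1)^{2·-2·1}·(-1)^-2·(+1)^2 = +1.
v=2: v_2(a)=0, v_2(b)=-8; units ≡ 5, 1 (mod 8); ε·ε+αω+βω = 0·0+0·0+-8·1 ≡ 0  ⇒  (a,b)_2 = +1.
v=17: a=17^1·(≡4), b=17^0·(≡11) mod 17; (4|17)=+1, (11|17)=-1; (−1)^{1·0·8}·(+1)^0·(-1)^1 = -1.
|Ram(-346579, -23)| = 4, even; anisotropic at {17, 19, 37, ∞}.

[17, 19, 37, inf]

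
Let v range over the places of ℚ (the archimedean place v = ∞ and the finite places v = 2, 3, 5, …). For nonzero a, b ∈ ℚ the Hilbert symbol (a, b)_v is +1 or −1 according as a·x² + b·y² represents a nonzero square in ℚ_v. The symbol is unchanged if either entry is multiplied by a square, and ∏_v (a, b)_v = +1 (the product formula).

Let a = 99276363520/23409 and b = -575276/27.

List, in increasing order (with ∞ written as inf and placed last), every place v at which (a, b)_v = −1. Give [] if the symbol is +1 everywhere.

(a, b) ≡ (230695, -2553) mod (ℚ^×)²; places V = {2, 3, 5, 13, 17, 23, 29, 37, 41, 43, ∞}.
(a,b)_37: α=1, u≡2; β=1, v≡23 (mod 37); (2|37)=-1, (23|37)=-1; sign (−1)^0·-1^1·-1^1 = +1.
(a,b)_13: α=0, u≡1; β=2, v≡2 (mod 13); (1|13)=+1, (2|13)=-1; sign (−1)^0·+1^2·-1^0 = +1.
(a,b)_∞: sgn(230695)=+, sgn(-2553)=−, so +1.
(a,b)_43: α=1, u≡30; β=0, v≡39 (mod 43); (30|43)=-1, (39|43)=-1; sign (−1)^0·-1^0·-1^1 = -1.
(a,b)_5: α=1, u≡1; β=0, v≡2 (mod 5); (1|5)=+1, (2|5)=-1; sign (−1)^0·+1^0·-1^1 = -1.
(a,b)_23: α=0, u≡17; β=1, v≡3 (mod 23); (17|23)=-1, (3|23)=+1; sign (−1)^0·-1^1·+1^0 = -1.
(a,b)_3: α=-4, u≡1; β=-3, v≡1 (mod 3); (1|3)=+1, (1|3)=+1; sign (−1)^0·+1^-3·+1^-4 = +1.
(a,b)_41: α=2, u≡19; β=0, v≡15 (mod 41); (19|41)=-1, (15|41)=-1; sign (−1)^0·-1^0·-1^2 = +1.
(a,b)_2: α=8, β=2; u≡7, v≡7 (mod 8); ε(u)ε(v)=1·1, αω(v)=8·0, βω(u)=2·0; sum ≡ 1  ⇒  -1.
(a,b)_17: α=-2, u≡11; β=0, v≡14 (mod 17); (11|17)=-1, (14|17)=-1; sign (−1)^0·-1^0·-1^-2 = +1.
(a,b)_29: α=1, u≡22; β=0, v≡16 (mod 29); (22|29)=+1, (16|29)=+1; sign (−1)^0·+1^0·+1^1 = +1.
|Ram(230695, -2553)| = 4, even; anisotropic at {2, 5, 23, 43}.

[2, 5, 23, 43]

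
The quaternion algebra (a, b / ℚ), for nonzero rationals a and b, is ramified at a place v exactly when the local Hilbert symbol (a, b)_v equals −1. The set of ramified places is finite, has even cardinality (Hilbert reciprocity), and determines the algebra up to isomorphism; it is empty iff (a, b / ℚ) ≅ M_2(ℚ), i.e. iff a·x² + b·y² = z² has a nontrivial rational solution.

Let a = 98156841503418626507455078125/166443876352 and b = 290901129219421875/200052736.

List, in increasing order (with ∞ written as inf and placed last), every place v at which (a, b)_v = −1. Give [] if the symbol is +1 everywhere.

(a, b) ≡ (3705, 203) mod (ℚ^×)²; places V = {2, 3, 5, 7, 11, 13, 17, 19, 23, 29, ∞}.
(a,b)_17: α=-2, u≡4; β=-2, v≡16 (mod 17); (4|17)=+1, (16|17)=+1; sign (−1)^0·+1^-2·+1^-2 = +1.
(a,b)_3: α=7, u≡2; β=4, v≡2 (mod 3); (2|3)=-1, (2|3)=-1; sign (−1)^0·-1^4·-1^7 = -1.
(a,b)_23: α=4, u≡1; β=2, v≡15 (mod 23); (1|23)=+1, (15|23)=-1; sign (−1)^0·+1^2·-1^4 = +1.
(a,b)_2: α=-18, β=-12; u≡1, v≡3 (mod 8); ε(u)ε(v)=0·1, αω(v)=-18·1, βω(u)=-12·0; sum ≡ 0  ⇒  +1.
(a,b)_∞: sgn(3705)=+, sgn(203)=+, so +1.
(a,b)_19: α=3, u≡6; β=2, v≡14 (mod 19); (6|19)=+1, (14|19)=-1; sign (−1)^0·+1^2·-1^3 = -1.
(a,b)_5: α=9, u≡1; β=6, v≡3 (mod 5); (1|5)=+1, (3|5)=-1; sign (−1)^0·+1^6·-1^9 = -1.
(a,b)_29: α=2, u≡7; β=1, v≡9 (mod 29); (7|29)=+1, (9|29)=+1; sign (−1)^0·+1^1·+1^2 = +1.
(a,b)_11: α=2, u≡3; β=2, v≡3 (mod 11); (3|11)=+1, (3|11)=+1; sign (−1)^0·+1^2·+1^2 = +1.
(a,b)_7: α=6, u≡1; β=3, v≡1 (mod 7); (1|7)=+1, (1|7)=+1; sign (−1)^0·+1^3·+1^6 = +1.
(a,b)_13: α=-3, u≡4; β=-2, v≡8 (mod 13); (4|13)=+1, (8|13)=-1; sign (−1)^0·+1^-2·-1^-3 = -1.
|Ram(3705, 203)| = 4, even; anisotropic at {3, 5, 13, 19}.

[3, 5, 13, 19]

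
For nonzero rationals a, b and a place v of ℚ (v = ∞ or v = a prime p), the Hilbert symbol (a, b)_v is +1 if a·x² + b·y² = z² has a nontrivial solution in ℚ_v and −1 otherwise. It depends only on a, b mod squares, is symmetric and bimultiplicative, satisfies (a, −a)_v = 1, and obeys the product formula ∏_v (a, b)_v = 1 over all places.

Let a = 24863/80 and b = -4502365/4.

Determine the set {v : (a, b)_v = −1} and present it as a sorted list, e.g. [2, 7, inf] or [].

Mod squares: a ≡ 235, b ≡ -91885. Check v ∈ {∞, 2, 5, 7, 17, 23, 47}.
v=23: a=23^2·(≡21), b=23^1·(≡11) mod 23; (21|23)=-1, (11|23)=-1; (−1)^{2·1·11}·(-1)^1·(-1)^2 = -1.
v=2: v_2(a)=-4, v_2(b)=-2; units ≡ 3, 3 (mod 8); ε·ε+αω+βω = 1·1+-4·1+-2·1 ≡ 1  ⇒  (a,b)_2 = -1.
v=47: a=47^1·(≡26), b=47^1·(≡33) mod 47; (26|47)=-1, (33|47)=-1; (−1)^{1·1·23}·(-1)^1·(-1)^1 = -1.
v=∞: 235 > 0 and -91885 < 0  ⇒  (a,b)_∞ = +1.
v=17: a=17^0·(≡5), b=17^1·(≡8) mod 17; (5|17)=-1, (8|17)=+1; (−1)^{0·1·8}·(-1)^1·(+1)^0 = -1.
v=7: a=7^0·(≡2), b=7^2·(≡1) mod 7; (2|7)=+1, (1|7)=+1; (−1)^{0·2·3}·(+1)^2·(+1)^0 = +1.
v=5: a=5^-1·(≡3), b=5^1·(≡3) mod 5; (3|5)=-1, (3|5)=-1; (−1)^{-1·1·2}·(-1)^1·(-1)^-1 = +1.
(235, -91885 / ℚ) ramifies at {2, 17, 23, 47}: a division algebra.

[2, 17, 23, 47]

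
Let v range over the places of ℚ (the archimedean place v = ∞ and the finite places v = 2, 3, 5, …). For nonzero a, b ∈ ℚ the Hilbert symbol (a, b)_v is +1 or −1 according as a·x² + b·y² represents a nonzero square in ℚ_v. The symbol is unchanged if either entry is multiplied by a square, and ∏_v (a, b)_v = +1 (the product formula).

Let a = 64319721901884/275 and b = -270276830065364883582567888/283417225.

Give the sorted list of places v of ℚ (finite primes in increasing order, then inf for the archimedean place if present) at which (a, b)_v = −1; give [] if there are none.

Mod squares: a ≡ 176341, b ≡ -1173. Check v ∈ {∞, 2, 3, 5, 7, 11, 13, 17, 23, 29, 37, 41, 43}.
v=23: a=23^3·(≡1), b=23^5·(≡8) mod 23; (1|23)=+1, (8|23)=+1; (−1)^{3·5·11}·(+1)^5·(+1)^3 = -1.
v=13: a=13^0·(≡10), b=13^-2·(≡12) mod 13; (10|13)=+1, (12|13)=+1; (−1)^{0·-2·6}·(+1)^-2·(+1)^0 = +1.
v=41: a=41^1·(≡4), b=41^2·(≡9) mod 41; (4|41)=+1, (9|41)=+1; (−1)^{1·2·20}·(+1)^2·(+1)^1 = +1.
v=11: a=11^-1·(≡3), b=11^0·(≡4) mod 11; (3|11)=+1, (4|11)=+1; (−1)^{-1·0·5}·(+1)^0·(+1)^-1 = +1.
v=7: a=7^0·(≡4), b=7^-2·(≡6) mod 7; (4|7)=+1, (6|7)=-1; (−1)^{0·-2·3}·(+1)^-2·(-1)^0 = +1.
v=∞: 176341 > 0 and -1173 < 0  ⇒  (a,b)_∞ = +1.
v=37: a=37^0·(≡21), b=37^-2·(≡27) mod 37; (21|37)=+1, (27|37)=+1; (−1)^{0·-2·18}·(+1)^-2·(+1)^0 = +1.
v=43: a=43^0·(≡16), b=43^2·(≡4) mod 43; (16|43)=+1, (4|43)=+1; (−1)^{0·2·21}·(+1)^2·(+1)^0 = +1.
v=2: v_2(a)=2, v_2(b)=4; units ≡ 5, 3 (mod 8); ε·ε+αω+βω = 0·1+2·1+4·1 ≡ 0  ⇒  (a,b)_2 = +1.
v=5: a=5^-2·(≡4), b=5^-2·(≡3) mod 5; (4|5)=+1, (3|5)=-1; (−1)^{-2·-2·2}·(+1)^-2·(-1)^-2 = +1.
v=29: a=29^0·(≡26), b=29^4·(≡20) mod 29; (26|29)=-1, (20|29)=+1; (−1)^{0·4·14}·(-1)^4·(+1)^0 = +1.
v=3: a=3^8·(≡1), b=3^5·(≡2) mod 3; (1|3)=+1, (2|3)=-1; (−1)^{8·5·1}·(+1)^5·(-1)^8 = +1.
v=17: a=17^3·(≡7), b=17^3·(≡13) mod 17; (7|17)=-1, (13|17)=+1; (−1)^{3·3·8}·(-1)^3·(+1)^3 = -1.
|Ram(176341, -1173)| = 2, even; anisotropic at {17, 23}.

[17, 23]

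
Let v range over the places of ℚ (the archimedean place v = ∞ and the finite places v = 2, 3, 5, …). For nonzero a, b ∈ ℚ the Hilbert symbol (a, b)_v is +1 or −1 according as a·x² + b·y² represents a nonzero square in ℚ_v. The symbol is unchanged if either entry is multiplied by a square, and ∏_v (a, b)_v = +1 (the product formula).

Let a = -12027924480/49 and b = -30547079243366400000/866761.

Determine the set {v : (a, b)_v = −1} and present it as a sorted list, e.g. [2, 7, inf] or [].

(a, b) ≡ (-2145, -185) mod (ℚ^×)²; places V = {2, 3, 5, 7, 11, 13, 19, 37, ∞}.
(a,b)_7: α=-2, u≡2; β=-4, v≡2 (mod 7); (2|7)=+1, (2|7)=+1; sign (−1)^0·+1^-4·+1^-2 = +1.
(a,b)_19: α=0, u≡2; β=-2, v≡17 (mod 19); (2|19)=-1, (17|19)=+1; sign (−1)^0·-1^-2·+1^0 = +1.
(a,b)_37: α=2, u≡33; β=3, v≡18 (mod 37); (33|37)=+1, (18|37)=-1; sign (−1)^0·+1^3·-1^2 = +1.
(a,b)_∞: sgn(-2145)=−, sgn(-185)=−, so -1.
(a,b)_11: α=1, u≡1; β=2, v≡10 (mod 11); (1|11)=+1, (10|11)=-1; sign (−1)^0·+1^2·-1^1 = -1.
(a,b)_5: α=1, u≡1; β=5, v≡2 (mod 5); (1|5)=+1, (2|5)=-1; sign (−1)^0·+1^5·-1^1 = -1.
(a,b)_13: α=1, u≡12; β=2, v≡1 (mod 13); (12|13)=+1, (1|13)=+1; sign (−1)^0·+1^2·+1^1 = +1.
(a,b)_3: α=1, u≡2; β=2, v≡1 (mod 3); (2|3)=-1, (1|3)=+1; sign (−1)^0·-1^2·+1^1 = +1.
(a,b)_2: α=12, β=20; u≡7, v≡7 (mod 8); ε(u)ε(v)=1·1, αω(v)=12·0, βω(u)=20·0; sum ≡ 1  ⇒  -1.
(-2145, -185 / ℚ) ramifies at {2, 5, 11, ∞}: a division algebra.

[2, 5, 11, inf]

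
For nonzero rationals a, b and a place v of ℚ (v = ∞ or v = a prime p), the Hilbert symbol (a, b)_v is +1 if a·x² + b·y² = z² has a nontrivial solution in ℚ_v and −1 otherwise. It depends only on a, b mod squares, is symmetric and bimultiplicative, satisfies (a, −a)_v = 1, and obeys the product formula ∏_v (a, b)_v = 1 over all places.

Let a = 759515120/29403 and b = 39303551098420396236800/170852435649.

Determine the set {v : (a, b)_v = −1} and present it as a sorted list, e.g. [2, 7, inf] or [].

[2, 3, 5, 13]

Mod squares: a ≡ 1365, b ≡ 2. Check v ∈ {∞, 2, 3, 5, 7, 11, 13, 17, 19}.
v=7: a=7^1·(≡6), b=7^-2·(≡4) mod 7; (6|7)=-1, (4|7)=+1; (−1)^{1·-2·3}·(-1)^-2·(+1)^1 = +1.
v=11: a=11^-2·(≡1), b=11^0·(≡2) mod 11; (1|11)=+1, (2|11)=-1; (−1)^{-2·0·5}·(+1)^0·(-1)^-2 = +1.
v=13: a=13^1·(≡3), b=13^2·(≡11) mod 13; (3|13)=+1, (11|13)=-1; (−1)^{1·2·6}·(+1)^2·(-1)^1 = -1.
v=17: a=17^2·(≡5), b=17^6·(≡9) mod 17; (5|17)=-1, (9|17)=+1; (−1)^{2·6·8}·(-1)^6·(+1)^2 = +1.
v=∞: 1365 > 0 and 2 > 0  ⇒  (a,b)_∞ = +1.
v=2: v_2(a)=4, v_2(b)=13; units ≡ 5, 1 (mod 8); ε·ε+αω+βω = 0·0+4·0+13·1 ≡ 1  ⇒  (a,b)_2 = -1.
v=19: a=19^2·(≡5), b=19^6·(≡13) mod 19; (5|19)=+1, (13|19)=-1; (−1)^{2·6·9}·(+1)^6·(-1)^2 = +1.
v=3: a=3^-5·(≡2), b=3^-20·(≡2) mod 3; (2|3)=-1, (2|3)=-1; (−1)^{-5·-20·1}·(-1)^-20·(-1)^-5 = -1.
v=5: a=5^1·(≡3), b=5^2·(≡3) mod 5; (3|5)=-1, (3|5)=-1; (−1)^{1·2·2}·(-1)^2·(-1)^1 = -1.
(1365, 2 / ℚ) ramifies at {2, 3, 5, 13}: a division algebra.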